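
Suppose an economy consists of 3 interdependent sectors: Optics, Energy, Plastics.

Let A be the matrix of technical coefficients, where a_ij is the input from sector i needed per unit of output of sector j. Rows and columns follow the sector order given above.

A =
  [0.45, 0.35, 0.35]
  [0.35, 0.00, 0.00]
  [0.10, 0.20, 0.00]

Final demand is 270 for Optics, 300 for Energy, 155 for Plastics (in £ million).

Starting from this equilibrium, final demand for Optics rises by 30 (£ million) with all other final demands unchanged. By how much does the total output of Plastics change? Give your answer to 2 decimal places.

Δx_P = 13.86

I − A =
  [   0.55    -0.35    -0.35]
  [  -0.35     1.00     0.00]
  [  -0.10    -0.20     1.00]
Cofactors of I−A, C_ij = (−1)^(i+j)·(minor ij) (rows/columns in the sector order above):
  C_11 = (1.00)(1.00) − (0.00)(-0.20) = 1.0000
  C_12 = −[(-0.35)(1.00) − (0.00)(-0.10)] = 0.3500
  C_13 = (-0.35)(-0.20) − (1.00)(-0.10) = 0.1700
  C_21 = −[(-0.35)(1.00) − (-0.35)(-0.20)] = 0.4200
  C_22 = (0.55)(1.00) − (-0.35)(-0.10) = 0.5150
  C_23 = −[(0.55)(-0.20) − (-0.35)(-0.10)] = 0.1450
  C_31 = (-0.35)(0.00) − (-0.35)(1.00) = 0.3500
  C_32 = −[(0.55)(0.00) − (-0.35)(-0.35)] = 0.1225
  C_33 = (0.55)(1.00) − (-0.35)(-0.35) = 0.4275
det(I−A) = Σ_j (I−A)_1j·C_1j = (0.55)(1.0000) + (-0.35)(0.3500) + (-0.35)(0.1700) = 0.3680
adj(I−A) = Cᵀ =
  [ 1.0000   0.4200   0.3500]
  [ 0.3500   0.5150   0.1225]
  [ 0.1700   0.1450   0.4275]
(I − A)⁻¹ = adj(I−A) / det(I−A) ≈
  [   2.7174     1.1413     0.9511]
  [   0.9511     1.3995     0.3329]
  [   0.4620     0.3940     1.1617]
Δx = (I − A)⁻¹ Δd with Δd having +30 in the Optics component and 0 elsewhere.
So Δx_P = L_PO · (+30), where L_PO = adj(I−A)_PO / det(I−A) = 0.1700 / 0.3680.
Δx_P = 0.1700 × (+30) / 0.3680 = 5.10 / 0.3680 ≈ 13.86.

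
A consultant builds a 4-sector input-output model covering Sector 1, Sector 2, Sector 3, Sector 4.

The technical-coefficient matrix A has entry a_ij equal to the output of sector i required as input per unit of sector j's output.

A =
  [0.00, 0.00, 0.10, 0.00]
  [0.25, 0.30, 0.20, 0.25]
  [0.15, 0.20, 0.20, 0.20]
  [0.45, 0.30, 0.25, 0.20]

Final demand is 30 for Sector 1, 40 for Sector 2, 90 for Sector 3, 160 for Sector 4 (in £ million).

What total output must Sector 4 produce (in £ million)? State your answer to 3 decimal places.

I − A =
  [   1.00     0.00    -0.10     0.00]
  [  -0.25     0.70    -0.20    -0.25]
  [  -0.15    -0.20     0.80    -0.20]
  [  -0.45    -0.30    -0.25     0.80]
Compute the cofactors C_ij = (−1)^(i+j)·(3×3 minor ij) of I−A; the adjugate is their transpose:
adj(I−A) = Cᵀ =
  [ 0.296500   0.022000   0.048500   0.019000]
  [ 0.288875   0.569000   0.253750   0.241250]
  [ 0.213250   0.220000   0.485000   0.190000]
  [ 0.341750   0.294500   0.274000   0.504500]
det(I−A) = Σ_j (I−A)_1j·C_1j = (1.00)(0.296500) + (0.00)(0.288875) + (-0.10)(0.213250) + (0.00)(0.341750) = 0.275175
(I − A)⁻¹ = adj(I−A) / det(I−A) ≈
  [   1.0775     0.0799     0.1763     0.0690]
  [   1.0498     2.0678     0.9221     0.8767]
  [   0.7750     0.7995     1.7625     0.6905]
  [   1.2419     1.0702     0.9957     1.8334]
x = (I − A)⁻¹ d = adj(I−A)·d / det(I−A), with det(I−A) = 0.275175:
  x_1 = (0.296500·30 + 0.022000·40 + 0.048500·90 + 0.019000·160) / 0.275175 = 17.18 / 0.275175 ≈ 62.433
  x_2 = (0.288875·30 + 0.569000·40 + 0.253750·90 + 0.241250·160) / 0.275175 = 92.86375 / 0.275175 ≈ 337.472
  x_3 = (0.213250·30 + 0.220000·40 + 0.485000·90 + 0.190000·160) / 0.275175 = 89.2475 / 0.275175 ≈ 324.330
  x_4 = (0.341750·30 + 0.294500·40 + 0.274000·90 + 0.504500·160) / 0.275175 = 127.4125 / 0.275175 ≈ 463.024

x_4 = 463.024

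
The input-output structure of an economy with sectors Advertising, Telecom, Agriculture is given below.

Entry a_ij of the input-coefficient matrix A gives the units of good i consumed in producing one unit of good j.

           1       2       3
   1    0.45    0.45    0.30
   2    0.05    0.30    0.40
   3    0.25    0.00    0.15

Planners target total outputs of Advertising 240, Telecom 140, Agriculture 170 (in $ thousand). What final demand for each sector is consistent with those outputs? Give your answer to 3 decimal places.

d_1 = 18.000, d_2 = 18.000, d_3 = 84.500

I − A =
  [   0.55    -0.45    -0.30]
  [  -0.05     0.70    -0.40]
  [  -0.25     0.00     0.85]
d = (I − A) x:
  d_1 = (+0.55)·240 + (-0.45)·140 + (-0.30)·170 = 18.000
  d_2 = (-0.05)·240 + (+0.70)·140 + (-0.40)·170 = 18.000
  d_3 = (-0.25)·240 + (+0.00)·140 + (+0.85)·170 = 84.500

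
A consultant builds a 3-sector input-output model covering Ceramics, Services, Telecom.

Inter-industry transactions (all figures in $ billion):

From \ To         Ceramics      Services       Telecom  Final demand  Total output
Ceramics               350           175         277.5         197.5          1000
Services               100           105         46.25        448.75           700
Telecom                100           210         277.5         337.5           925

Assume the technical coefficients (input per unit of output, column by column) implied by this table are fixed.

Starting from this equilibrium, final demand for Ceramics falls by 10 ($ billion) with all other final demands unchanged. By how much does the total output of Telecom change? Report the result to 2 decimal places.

Technical coefficients a_ij = z_ij / X_j:
  a_CC = 350/1000 = 0.35, a_SC = 100/1000 = 0.10, a_TC = 100/1000 = 0.10
  a_CS = 175/700 = 0.25, a_SS = 105/700 = 0.15, a_TS = 210/700 = 0.30
  a_CT = 277.5/925 = 0.30, a_ST = 46.25/925 = 0.05, a_TT = 277.5/925 = 0.30
I − A =
  [   0.65    -0.25    -0.30]
  [  -0.10     0.85    -0.05]
  [  -0.10    -0.30     0.70]
Cofactors of I−A, C_ij = (−1)^(i+j)·(minor ij) (rows/columns in the sector order above):
  C_11 = (0.85)(0.70) − (-0.05)(-0.30) = 0.5800
  C_12 = −[(-0.10)(0.70) − (-0.05)(-0.10)] = 0.0750
  C_13 = (-0.10)(-0.30) − (0.85)(-0.10) = 0.1150
  C_21 = −[(-0.25)(0.70) − (-0.30)(-0.30)] = 0.2650
  C_22 = (0.65)(0.70) − (-0.30)(-0.10) = 0.4250
  C_23 = −[(0.65)(-0.30) − (-0.25)(-0.10)] = 0.2200
  C_31 = (-0.25)(-0.05) − (-0.30)(0.85) = 0.2675
  C_32 = −[(0.65)(-0.05) − (-0.30)(-0.10)] = 0.0625
  C_33 = (0.65)(0.85) − (-0.25)(-0.10) = 0.5275
det(I−A) = Σ_j (I−A)_1j·C_1j = (0.65)(0.5800) + (-0.25)(0.0750) + (-0.30)(0.1150) = 0.32375
adj(I−A) = Cᵀ =
  [ 0.5800   0.2650   0.2675]
  [ 0.0750   0.4250   0.0625]
  [ 0.1150   0.2200   0.5275]
(I − A)⁻¹ = adj(I−A) / det(I−A) ≈
  [   1.7915     0.8185     0.8263]
  [   0.2317     1.3127     0.1931]
  [   0.3552     0.6795     1.6293]
Δx = (I − A)⁻¹ Δd with Δd having -10 in the Ceramics component and 0 elsewhere.
So Δx_T = L_TC · (-10), where L_TC = adj(I−A)_TC / det(I−A) = 0.1150 / 0.32375.
Δx_T = 0.1150 × (-10) / 0.32375 = -1.15 / 0.32375 ≈ -3.55.

Δx_T = -3.55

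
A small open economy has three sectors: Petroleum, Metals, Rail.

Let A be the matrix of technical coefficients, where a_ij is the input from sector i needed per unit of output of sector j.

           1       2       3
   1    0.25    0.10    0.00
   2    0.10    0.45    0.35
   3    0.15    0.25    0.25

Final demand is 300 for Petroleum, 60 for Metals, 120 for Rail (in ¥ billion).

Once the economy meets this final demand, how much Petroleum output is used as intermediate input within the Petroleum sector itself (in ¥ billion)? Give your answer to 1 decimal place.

I − A =
  [   0.75    -0.10     0.00]
  [  -0.10     0.55    -0.35]
  [  -0.15    -0.25     0.75]
Cofactors of I−A, C_ij = (−1)^(i+j)·(minor ij) (rows/columns in the sector order above):
  C_11 = (0.55)(0.75) − (-0.35)(-0.25) = 0.3250
  C_12 = −[(-0.10)(0.75) − (-0.35)(-0.15)] = 0.1275
  C_13 = (-0.10)(-0.25) − (0.55)(-0.15) = 0.1075
  C_21 = −[(-0.10)(0.75) − (0.00)(-0.25)] = 0.0750
  C_22 = (0.75)(0.75) − (0.00)(-0.15) = 0.5625
  C_23 = −[(0.75)(-0.25) − (-0.10)(-0.15)] = 0.2025
  C_31 = (-0.10)(-0.35) − (0.00)(0.55) = 0.0350
  C_32 = −[(0.75)(-0.35) − (0.00)(-0.10)] = 0.2625
  C_33 = (0.75)(0.55) − (-0.10)(-0.10) = 0.4025
det(I−A) = Σ_j (I−A)_1j·C_1j = (0.75)(0.3250) + (-0.10)(0.1275) + (0.00)(0.1075) = 0.2310
adj(I−A) = Cᵀ =
  [ 0.3250   0.0750   0.0350]
  [ 0.1275   0.5625   0.2625]
  [ 0.1075   0.2025   0.4025]
(I − A)⁻¹ = adj(I−A) / det(I−A) ≈
  [   1.4069     0.3247     0.1515]
  [   0.5519     2.4351     1.1364]
  [   0.4654     0.8766     1.7424]
First solve x = (I − A)⁻¹ d = adj(I−A)·d / det(I−A); in particular x_1 = (0.3250·300 + 0.0750·60 + 0.0350·120) / 0.2310 = 106.20 / 0.2310 ≈ 459.740.
Intermediate flow from 1 to 1: z_11 = a_11 · x_1 = 0.25 × 106.20 / 0.2310 = 26.55 / 0.2310 ≈ 114.9.

z_11 = 114.9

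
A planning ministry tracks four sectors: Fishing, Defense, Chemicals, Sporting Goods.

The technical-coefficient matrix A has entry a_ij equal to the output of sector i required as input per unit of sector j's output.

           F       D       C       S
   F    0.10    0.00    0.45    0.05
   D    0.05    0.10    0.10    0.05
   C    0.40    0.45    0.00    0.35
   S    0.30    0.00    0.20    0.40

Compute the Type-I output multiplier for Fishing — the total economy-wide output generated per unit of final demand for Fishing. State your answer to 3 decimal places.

m_F = 5.051

I − A =
  [   0.90     0.00    -0.45    -0.05]
  [  -0.05     0.90    -0.10    -0.05]
  [  -0.40    -0.45     1.00    -0.35]
  [  -0.30     0.00    -0.20     0.60]
Compute the cofactors C_ij = (−1)^(i+j)·(3×3 minor ij) of I−A; the adjugate is their transpose:
adj(I−A) = Cᵀ =
  [ 0.445500   0.126000   0.252000   0.194625]
  [ 0.080000   0.302750   0.082250   0.079875]
  [ 0.330750   0.236250   0.472500   0.322875]
  [ 0.333000   0.141750   0.283500   0.597375]
det(I−A) = Σ_j (I−A)_1j·C_1j = (0.90)(0.445500) + (0.00)(0.080000) + (-0.45)(0.330750) + (-0.05)(0.333000) = 0.2354625
(I − A)⁻¹ = adj(I−A) / det(I−A) ≈
  [   1.8920     0.5351     1.0702     0.8266]
  [   0.3398     1.2858     0.3493     0.3392]
  [   1.4047     1.0033     2.0067     1.3712]
  [   1.4142     0.6020     1.2040     2.5370]
The output multiplier for sector j is the column-j sum of the Leontief inverse (I − A)⁻¹ = adj(I−A) / det(I−A).
Column F of adj(I−A): (0.445500, 0.080000, 0.330750, 0.333000); det(I−A) = 0.2354625.
m_F = (0.445500 + 0.080000 + 0.330750 + 0.333000) / 0.2354625 = 1.18925 / 0.2354625 ≈ 5.051.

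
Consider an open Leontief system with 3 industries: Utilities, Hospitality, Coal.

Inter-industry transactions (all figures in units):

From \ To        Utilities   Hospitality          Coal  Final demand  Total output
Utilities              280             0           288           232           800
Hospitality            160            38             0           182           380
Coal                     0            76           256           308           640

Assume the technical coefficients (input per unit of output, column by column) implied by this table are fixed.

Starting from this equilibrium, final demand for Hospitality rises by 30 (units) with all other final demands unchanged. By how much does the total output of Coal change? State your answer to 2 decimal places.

Δx_3 = 11.71

Technical coefficients a_ij = z_ij / X_j:
  a_11 = 280/800 = 0.35, a_21 = 160/800 = 0.20, a_31 = 0/800 = 0.00
  a_12 = 0/380 = 0.00, a_22 = 38/380 = 0.10, a_32 = 76/380 = 0.20
  a_13 = 288/640 = 0.45, a_23 = 0/640 = 0.00, a_33 = 256/640 = 0.40
I − A =
  [   0.65     0.00    -0.45]
  [  -0.20     0.90     0.00]
  [   0.00    -0.20     0.60]
Cofactors of I−A, C_ij = (−1)^(i+j)·(minor ij) (rows/columns in the sector order above):
  C_11 = (0.90)(0.60) − (0.00)(-0.20) = 0.5400
  C_12 = −[(-0.20)(0.60) − (0.00)(0.00)] = 0.1200
  C_13 = (-0.20)(-0.20) − (0.90)(0.00) = 0.0400
  C_21 = −[(0.00)(0.60) − (-0.45)(-0.20)] = 0.0900
  C_22 = (0.65)(0.60) − (-0.45)(0.00) = 0.3900
  C_23 = −[(0.65)(-0.20) − (0.00)(0.00)] = 0.1300
  C_31 = (0.00)(0.00) − (-0.45)(0.90) = 0.4050
  C_32 = −[(0.65)(0.00) − (-0.45)(-0.20)] = 0.0900
  C_33 = (0.65)(0.90) − (0.00)(-0.20) = 0.5850
det(I−A) = Σ_j (I−A)_1j·C_1j = (0.65)(0.5400) + (0.00)(0.1200) + (-0.45)(0.0400) = 0.3330
adj(I−A) = Cᵀ =
  [ 0.5400   0.0900   0.4050]
  [ 0.1200   0.3900   0.0900]
  [ 0.0400   0.1300   0.5850]
(I − A)⁻¹ = adj(I−A) / det(I−A) ≈
  [   1.6216     0.2703     1.2162]
  [   0.3604     1.1712     0.2703]
  [   0.1201     0.3904     1.7568]
Δx = (I − A)⁻¹ Δd with Δd having +30 in the Hospitality component and 0 elsewhere.
So Δx_3 = L_32 · (+30), where L_32 = adj(I−A)_32 / det(I−A) = 0.1300 / 0.3330.
Δx_3 = 0.1300 × (+30) / 0.3330 = 3.90 / 0.3330 ≈ 11.71.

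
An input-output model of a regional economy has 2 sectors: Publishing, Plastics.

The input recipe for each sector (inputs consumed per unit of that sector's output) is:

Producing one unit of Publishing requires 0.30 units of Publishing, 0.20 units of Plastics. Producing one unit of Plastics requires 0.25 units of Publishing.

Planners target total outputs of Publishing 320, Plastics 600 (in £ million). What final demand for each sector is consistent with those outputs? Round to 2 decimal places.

d_1 = 74.00, d_2 = 536.00

I − A =
  [   0.70    -0.25]
  [  -0.20     1.00]
d = (I − A) x:
  d_1 = (+0.70)·320 + (-0.25)·600 = 74.00
  d_2 = (-0.20)·320 + (+1.00)·600 = 536.00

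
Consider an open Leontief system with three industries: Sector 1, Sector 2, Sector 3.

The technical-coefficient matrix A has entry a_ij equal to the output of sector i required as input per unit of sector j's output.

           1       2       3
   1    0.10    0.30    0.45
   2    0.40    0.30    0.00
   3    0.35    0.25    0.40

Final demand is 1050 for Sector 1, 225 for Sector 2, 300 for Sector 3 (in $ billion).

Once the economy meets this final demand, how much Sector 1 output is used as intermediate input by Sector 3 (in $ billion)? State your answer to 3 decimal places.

I − A =
  [   0.90    -0.30    -0.45]
  [  -0.40     0.70     0.00]
  [  -0.35    -0.25     0.60]
Cofactors of I−A, C_ij = (−1)^(i+j)·(minor ij) (rows/columns in the sector order above):
  C_11 = (0.70)(0.60) − (0.00)(-0.25) = 0.4200
  C_12 = −[(-0.40)(0.60) − (0.00)(-0.35)] = 0.2400
  C_13 = (-0.40)(-0.25) − (0.70)(-0.35) = 0.3450
  C_21 = −[(-0.30)(0.60) − (-0.45)(-0.25)] = 0.2925
  C_22 = (0.90)(0.60) − (-0.45)(-0.35) = 0.3825
  C_23 = −[(0.90)(-0.25) − (-0.30)(-0.35)] = 0.3300
  C_31 = (-0.30)(0.00) − (-0.45)(0.70) = 0.3150
  C_32 = −[(0.90)(0.00) − (-0.45)(-0.40)] = 0.1800
  C_33 = (0.90)(0.70) − (-0.30)(-0.40) = 0.5100
det(I−A) = Σ_j (I−A)_1j·C_1j = (0.90)(0.4200) + (-0.30)(0.2400) + (-0.45)(0.3450) = 0.15075
adj(I−A) = Cᵀ =
  [ 0.4200   0.2925   0.3150]
  [ 0.2400   0.3825   0.1800]
  [ 0.3450   0.3300   0.5100]
(I − A)⁻¹ = adj(I−A) / det(I−A) ≈
  [   2.7861     1.9403     2.0896]
  [   1.5920     2.5373     1.1940]
  [   2.2886     2.1891     3.3831]
First solve x = (I − A)⁻¹ d = adj(I−A)·d / det(I−A); in particular x_3 = (0.3450·1050 + 0.3300·225 + 0.5100·300) / 0.15075 = 589.50 / 0.15075 ≈ 3910.44776.
Intermediate flow from 1 to 3: z_13 = a_13 · x_3 = 0.45 × 589.50 / 0.15075 = 265.275 / 0.15075 ≈ 1759.701.

z_13 = 1759.701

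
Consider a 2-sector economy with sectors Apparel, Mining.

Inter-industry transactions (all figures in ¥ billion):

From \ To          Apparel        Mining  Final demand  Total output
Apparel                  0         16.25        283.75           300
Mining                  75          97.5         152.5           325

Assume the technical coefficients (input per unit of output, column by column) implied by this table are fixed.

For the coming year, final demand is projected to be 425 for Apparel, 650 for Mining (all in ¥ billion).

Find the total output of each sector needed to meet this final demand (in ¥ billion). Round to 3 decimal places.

Technical coefficients a_ij = z_ij / X_j:
  a_AA = 0/300 = 0.00, a_MA = 75/300 = 0.25
  a_AM = 16.25/325 = 0.05, a_MM = 97.5/325 = 0.30
I − A =
  [   1.00    -0.05]
  [  -0.25     0.70]
det(I−A) = (1.00)(0.70) − (-0.05)(-0.25) = 0.6875
adj(I−A) = [[0.70, 0.05], [0.25, 1.00]]
(I − A)⁻¹ = adj(I−A) / det(I−A) ≈
  [   1.0182     0.0727]
  [   0.3636     1.4545]
x = (I − A)⁻¹ d = adj(I−A)·d / det(I−A), with det(I−A) = 0.6875:
  x_A = (0.70·425 + 0.05·650) / 0.6875 = 330.00 / 0.6875 = 480.000
  x_M = (0.25·425 + 1.00·650) / 0.6875 = 756.25 / 0.6875 = 1100.000

x_A = 480.000, x_M = 1100.000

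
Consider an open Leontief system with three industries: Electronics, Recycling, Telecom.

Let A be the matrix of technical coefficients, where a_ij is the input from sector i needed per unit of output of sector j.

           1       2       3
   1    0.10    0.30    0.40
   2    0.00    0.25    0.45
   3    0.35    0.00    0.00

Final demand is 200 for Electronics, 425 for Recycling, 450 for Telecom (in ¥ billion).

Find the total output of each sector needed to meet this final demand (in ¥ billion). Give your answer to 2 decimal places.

x_1 = 905.31, x_2 = 1026.78, x_3 = 766.86

I − A =
  [   0.90    -0.30    -0.40]
  [   0.00     0.75    -0.45]
  [  -0.35     0.00     1.00]
Cofactors of I−A, C_ij = (−1)^(i+j)·(minor ij) (rows/columns in the sector order above):
  C_11 = (0.75)(1.00) − (-0.45)(0.00) = 0.7500
  C_12 = −[(0.00)(1.00) − (-0.45)(-0.35)] = 0.1575
  C_13 = (0.00)(0.00) − (0.75)(-0.35) = 0.2625
  C_21 = −[(-0.30)(1.00) − (-0.40)(0.00)] = 0.3000
  C_22 = (0.90)(1.00) − (-0.40)(-0.35) = 0.7600
  C_23 = −[(0.90)(0.00) − (-0.30)(-0.35)] = 0.1050
  C_31 = (-0.30)(-0.45) − (-0.40)(0.75) = 0.4350
  C_32 = −[(0.90)(-0.45) − (-0.40)(0.00)] = 0.4050
  C_33 = (0.90)(0.75) − (-0.30)(0.00) = 0.6750
det(I−A) = Σ_j (I−A)_1j·C_1j = (0.90)(0.7500) + (-0.30)(0.1575) + (-0.40)(0.2625) = 0.52275
adj(I−A) = Cᵀ =
  [ 0.7500   0.3000   0.4350]
  [ 0.1575   0.7600   0.4050]
  [ 0.2625   0.1050   0.6750]
(I − A)⁻¹ = adj(I−A) / det(I−A) ≈
  [   1.4347     0.5739     0.8321]
  [   0.3013     1.4538     0.7747]
  [   0.5022     0.2009     1.2912]
x = (I − A)⁻¹ d = adj(I−A)·d / det(I−A), with det(I−A) = 0.52275:
  x_1 = (0.7500·200 + 0.3000·425 + 0.4350·450) / 0.52275 = 473.25 / 0.52275 ≈ 905.31
  x_2 = (0.1575·200 + 0.7600·425 + 0.4050·450) / 0.52275 = 536.75 / 0.52275 ≈ 1026.78
  x_3 = (0.2625·200 + 0.1050·425 + 0.6750·450) / 0.52275 = 400.875 / 0.52275 ≈ 766.86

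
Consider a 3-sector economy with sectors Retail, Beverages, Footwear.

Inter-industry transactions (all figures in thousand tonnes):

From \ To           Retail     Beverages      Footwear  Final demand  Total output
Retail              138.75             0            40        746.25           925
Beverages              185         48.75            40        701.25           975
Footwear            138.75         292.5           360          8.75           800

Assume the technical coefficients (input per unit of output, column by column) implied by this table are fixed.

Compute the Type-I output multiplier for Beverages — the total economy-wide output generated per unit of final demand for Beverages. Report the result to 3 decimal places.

m_2 = 1.733

Technical coefficients a_ij = z_ij / X_j:
  a_11 = 138.75/925 = 0.15, a_21 = 185/925 = 0.20, a_31 = 138.75/925 = 0.15
  a_12 = 0/975 = 0.00, a_22 = 48.75/975 = 0.05, a_32 = 292.5/975 = 0.30
  a_13 = 40/800 = 0.05, a_23 = 40/800 = 0.05, a_33 = 360/800 = 0.45
I − A =
  [   0.85     0.00    -0.05]
  [  -0.20     0.95    -0.05]
  [  -0.15    -0.30     0.55]
Cofactors of I−A, C_ij = (−1)^(i+j)·(minor ij) (rows/columns in the sector order above):
  C_11 = (0.95)(0.55) − (-0.05)(-0.30) = 0.5075
  C_12 = −[(-0.20)(0.55) − (-0.05)(-0.15)] = 0.1175
  C_13 = (-0.20)(-0.30) − (0.95)(-0.15) = 0.2025
  C_21 = −[(0.00)(0.55) − (-0.05)(-0.30)] = 0.0150
  C_22 = (0.85)(0.55) − (-0.05)(-0.15) = 0.4600
  C_23 = −[(0.85)(-0.30) − (0.00)(-0.15)] = 0.2550
  C_31 = (0.00)(-0.05) − (-0.05)(0.95) = 0.0475
  C_32 = −[(0.85)(-0.05) − (-0.05)(-0.20)] = 0.0525
  C_33 = (0.85)(0.95) − (0.00)(-0.20) = 0.8075
det(I−A) = Σ_j (I−A)_1j·C_1j = (0.85)(0.5075) + (0.00)(0.1175) + (-0.05)(0.2025) = 0.42125
adj(I−A) = Cᵀ =
  [ 0.5075   0.0150   0.0475]
  [ 0.1175   0.4600   0.0525]
  [ 0.2025   0.2550   0.8075]
(I − A)⁻¹ = adj(I−A) / det(I−A) ≈
  [   1.2047     0.0356     0.1128]
  [   0.2789     1.0920     0.1246]
  [   0.4807     0.6053     1.9169]
The output multiplier for sector j is the column-j sum of the Leontief inverse (I − A)⁻¹ = adj(I−A) / det(I−A).
Column 2 of adj(I−A): (0.0150, 0.4600, 0.2550); det(I−A) = 0.42125.
m_2 = (0.0150 + 0.4600 + 0.2550) / 0.42125 = 0.73 / 0.42125 ≈ 1.733.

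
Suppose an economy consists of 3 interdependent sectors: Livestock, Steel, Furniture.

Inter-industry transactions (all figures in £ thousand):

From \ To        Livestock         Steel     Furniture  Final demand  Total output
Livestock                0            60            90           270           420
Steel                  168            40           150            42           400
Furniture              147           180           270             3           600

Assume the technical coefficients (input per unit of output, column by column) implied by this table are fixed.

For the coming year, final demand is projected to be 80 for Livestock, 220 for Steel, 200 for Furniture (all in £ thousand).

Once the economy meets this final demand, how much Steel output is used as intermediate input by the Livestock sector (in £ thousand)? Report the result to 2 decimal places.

Technical coefficients a_ij = z_ij / X_j:
  a_11 = 0/420 = 0.00, a_21 = 168/420 = 0.40, a_31 = 147/420 = 0.35
  a_12 = 60/400 = 0.15, a_22 = 40/400 = 0.10, a_32 = 180/400 = 0.45
  a_13 = 90/600 = 0.15, a_23 = 150/600 = 0.25, a_33 = 270/600 = 0.45
I − A =
  [   1.00    -0.15    -0.15]
  [  -0.40     0.90    -0.25]
  [  -0.35    -0.45     0.55]
Cofactors of I−A, C_ij = (−1)^(i+j)·(minor ij) (rows/columns in the sector order above):
  C_11 = (0.90)(0.55) − (-0.25)(-0.45) = 0.3825
  C_12 = −[(-0.40)(0.55) − (-0.25)(-0.35)] = 0.3075
  C_13 = (-0.40)(-0.45) − (0.90)(-0.35) = 0.4950
  C_21 = −[(-0.15)(0.55) − (-0.15)(-0.45)] = 0.1500
  C_22 = (1.00)(0.55) − (-0.15)(-0.35) = 0.4975
  C_23 = −[(1.00)(-0.45) − (-0.15)(-0.35)] = 0.5025
  C_31 = (-0.15)(-0.25) − (-0.15)(0.90) = 0.1725
  C_32 = −[(1.00)(-0.25) − (-0.15)(-0.40)] = 0.3100
  C_33 = (1.00)(0.90) − (-0.15)(-0.40) = 0.8400
det(I−A) = Σ_j (I−A)_1j·C_1j = (1.00)(0.3825) + (-0.15)(0.3075) + (-0.15)(0.4950) = 0.262125
adj(I−A) = Cᵀ =
  [ 0.3825   0.1500   0.1725]
  [ 0.3075   0.4975   0.3100]
  [ 0.4950   0.5025   0.8400]
(I − A)⁻¹ = adj(I−A) / det(I−A) ≈
  [   1.4592     0.5722     0.6581]
  [   1.1731     1.8979     1.1826]
  [   1.8884     1.9170     3.2046]
First solve x = (I − A)⁻¹ d = adj(I−A)·d / det(I−A); in particular x_1 = (0.3825·80 + 0.1500·220 + 0.1725·200) / 0.262125 = 98.10 / 0.262125 ≈ 374.2489.
Intermediate flow from 2 to 1: z_21 = a_21 · x_1 = 0.40 × 98.10 / 0.262125 = 39.24 / 0.262125 ≈ 149.70.

z_21 = 149.70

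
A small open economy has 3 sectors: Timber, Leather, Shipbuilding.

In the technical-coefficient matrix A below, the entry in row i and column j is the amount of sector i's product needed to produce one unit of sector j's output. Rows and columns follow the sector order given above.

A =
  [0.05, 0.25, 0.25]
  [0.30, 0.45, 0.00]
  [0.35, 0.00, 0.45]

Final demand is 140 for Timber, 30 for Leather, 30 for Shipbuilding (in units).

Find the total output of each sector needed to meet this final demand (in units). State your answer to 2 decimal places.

x_1 = 255.56, x_2 = 193.94, x_3 = 217.17

I − A =
  [   0.95    -0.25    -0.25]
  [  -0.30     0.55     0.00]
  [  -0.35     0.00     0.55]
Cofactors of I−A, C_ij = (−1)^(i+j)·(minor ij) (rows/columns in the sector order above):
  C_11 = (0.55)(0.55) − (0.00)(0.00) = 0.3025
  C_12 = −[(-0.30)(0.55) − (0.00)(-0.35)] = 0.1650
  C_13 = (-0.30)(0.00) − (0.55)(-0.35) = 0.1925
  C_21 = −[(-0.25)(0.55) − (-0.25)(0.00)] = 0.1375
  C_22 = (0.95)(0.55) − (-0.25)(-0.35) = 0.4350
  C_23 = −[(0.95)(0.00) − (-0.25)(-0.35)] = 0.0875
  C_31 = (-0.25)(0.00) − (-0.25)(0.55) = 0.1375
  C_32 = −[(0.95)(0.00) − (-0.25)(-0.30)] = 0.0750
  C_33 = (0.95)(0.55) − (-0.25)(-0.30) = 0.4475
det(I−A) = Σ_j (I−A)_1j·C_1j = (0.95)(0.3025) + (-0.25)(0.1650) + (-0.25)(0.1925) = 0.1980
adj(I−A) = Cᵀ =
  [ 0.3025   0.1375   0.1375]
  [ 0.1650   0.4350   0.0750]
  [ 0.1925   0.0875   0.4475]
(I − A)⁻¹ = adj(I−A) / det(I−A) ≈
  [   1.5278     0.6944     0.6944]
  [   0.8333     2.1970     0.3788]
  [   0.9722     0.4419     2.2601]
x = (I − A)⁻¹ d = adj(I−A)·d / det(I−A), with det(I−A) = 0.1980:
  x_1 = (0.3025·140 + 0.1375·30 + 0.1375·30) / 0.1980 = 50.60 / 0.1980 ≈ 255.56
  x_2 = (0.1650·140 + 0.4350·30 + 0.0750·30) / 0.1980 = 38.40 / 0.1980 ≈ 193.94
  x_3 = (0.1925·140 + 0.0875·30 + 0.4475·30) / 0.1980 = 43.00 / 0.1980 ≈ 217.17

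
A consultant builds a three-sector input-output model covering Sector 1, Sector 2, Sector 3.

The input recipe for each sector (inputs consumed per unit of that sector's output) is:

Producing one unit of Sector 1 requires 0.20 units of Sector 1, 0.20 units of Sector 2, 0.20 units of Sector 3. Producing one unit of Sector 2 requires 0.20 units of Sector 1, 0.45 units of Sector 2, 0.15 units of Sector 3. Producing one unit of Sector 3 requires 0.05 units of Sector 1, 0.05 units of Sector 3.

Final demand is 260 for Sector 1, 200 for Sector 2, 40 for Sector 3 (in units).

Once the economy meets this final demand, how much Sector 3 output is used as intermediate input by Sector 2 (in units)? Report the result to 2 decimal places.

z_32 = 80.35

I − A =
  [   0.80    -0.20    -0.05]
  [  -0.20     0.55     0.00]
  [  -0.20    -0.15     0.95]
Cofactors of I−A, C_ij = (−1)^(i+j)·(minor ij) (rows/columns in the sector order above):
  C_11 = (0.55)(0.95) − (0.00)(-0.15) = 0.5225
  C_12 = −[(-0.20)(0.95) − (0.00)(-0.20)] = 0.1900
  C_13 = (-0.20)(-0.15) − (0.55)(-0.20) = 0.1400
  C_21 = −[(-0.20)(0.95) − (-0.05)(-0.15)] = 0.1975
  C_22 = (0.80)(0.95) − (-0.05)(-0.20) = 0.7500
  C_23 = −[(0.80)(-0.15) − (-0.20)(-0.20)] = 0.1600
  C_31 = (-0.20)(0.00) − (-0.05)(0.55) = 0.0275
  C_32 = −[(0.80)(0.00) − (-0.05)(-0.20)] = 0.0100
  C_33 = (0.80)(0.55) − (-0.20)(-0.20) = 0.4000
det(I−A) = Σ_j (I−A)_1j·C_1j = (0.80)(0.5225) + (-0.20)(0.1900) + (-0.05)(0.1400) = 0.3730
adj(I−A) = Cᵀ =
  [ 0.5225   0.1975   0.0275]
  [ 0.1900   0.7500   0.0100]
  [ 0.1400   0.1600   0.4000]
(I − A)⁻¹ = adj(I−A) / det(I−A) ≈
  [   1.4008     0.5295     0.0737]
  [   0.5094     2.0107     0.0268]
  [   0.3753     0.4290     1.0724]
First solve x = (I − A)⁻¹ d = adj(I−A)·d / det(I−A); in particular x_2 = (0.1900·260 + 0.7500·200 + 0.0100·40) / 0.3730 = 199.80 / 0.3730 ≈ 535.6568.
Intermediate flow from 3 to 2: z_32 = a_32 · x_2 = 0.15 × 199.80 / 0.3730 = 29.97 / 0.3730 ≈ 80.35.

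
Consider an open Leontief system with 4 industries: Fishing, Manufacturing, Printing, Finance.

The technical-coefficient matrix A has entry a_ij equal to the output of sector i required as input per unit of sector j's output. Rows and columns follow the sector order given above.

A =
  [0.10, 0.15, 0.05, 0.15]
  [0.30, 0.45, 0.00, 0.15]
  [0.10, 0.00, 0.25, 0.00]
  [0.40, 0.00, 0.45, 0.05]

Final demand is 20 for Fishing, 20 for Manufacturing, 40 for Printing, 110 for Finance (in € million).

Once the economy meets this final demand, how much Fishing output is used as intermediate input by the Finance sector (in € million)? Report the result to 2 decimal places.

I − A =
  [   0.90    -0.15    -0.05    -0.15]
  [  -0.30     0.55     0.00    -0.15]
  [  -0.10     0.00     0.75     0.00]
  [  -0.40     0.00    -0.45     0.95]
Compute the cofactors C_ij = (−1)^(i+j)·(3×3 minor ij) of I−A; the adjugate is their transpose:
adj(I−A) = Cᵀ =
  [ 0.391875   0.106875   0.073375   0.078750]
  [ 0.265500   0.584750   0.098250   0.134250]
  [ 0.052250   0.014250   0.385500   0.010500]
  [ 0.189750   0.051750   0.213500   0.334750]
det(I−A) = Σ_j (I−A)_1j·C_1j = (0.90)(0.391875) + (-0.15)(0.265500) + (-0.05)(0.052250) + (-0.15)(0.189750) = 0.2817875
(I − A)⁻¹ = adj(I−A) / det(I−A) ≈
  [   1.3907     0.3793     0.2604     0.2795]
  [   0.9422     2.0751     0.3487     0.4764]
  [   0.1854     0.0506     1.3681     0.0373]
  [   0.6734     0.1836     0.7577     1.1880]
First solve x = (I − A)⁻¹ d = adj(I−A)·d / det(I−A); in particular x_4 = (0.189750·20 + 0.051750·20 + 0.213500·40 + 0.334750·110) / 0.2817875 = 50.1925 / 0.2817875 ≈ 178.1218.
Intermediate flow from 1 to 4: z_14 = a_14 · x_4 = 0.15 × 50.1925 / 0.2817875 = 7.528875 / 0.2817875 ≈ 26.72.

z_14 = 26.72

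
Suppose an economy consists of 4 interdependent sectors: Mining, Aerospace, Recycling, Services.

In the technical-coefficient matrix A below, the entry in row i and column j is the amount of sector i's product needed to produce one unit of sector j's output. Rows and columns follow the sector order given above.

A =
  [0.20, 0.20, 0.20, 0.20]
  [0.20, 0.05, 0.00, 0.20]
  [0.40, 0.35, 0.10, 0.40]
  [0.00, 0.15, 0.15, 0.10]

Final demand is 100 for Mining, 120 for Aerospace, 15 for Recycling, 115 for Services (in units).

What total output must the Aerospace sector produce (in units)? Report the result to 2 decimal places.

I − A =
  [   0.80    -0.20    -0.20    -0.20]
  [  -0.20     0.95     0.00    -0.20]
  [  -0.40    -0.35     0.90    -0.40]
  [   0.00    -0.15    -0.15     0.90]
Compute the cofactors C_ij = (−1)^(i+j)·(3×3 minor ij) of I−A; the adjugate is their transpose:
adj(I−A) = Cᵀ =
  [ 0.6750   0.2625   0.1995   0.2970]
  [ 0.1620   0.5160   0.0660   0.1800]
  [ 0.4050   0.3840   0.6180   0.4500]
  [ 0.0945   0.1500   0.1140   0.5580]
det(I−A) = Σ_j (I−A)_1j·C_1j = (0.80)(0.6750) + (-0.20)(0.1620) + (-0.20)(0.4050) + (-0.20)(0.0945) = 0.4077
(I − A)⁻¹ = adj(I−A) / det(I−A) ≈
  [   1.6556     0.6439     0.4893     0.7285]
  [   0.3974     1.2656     0.1619     0.4415]
  [   0.9934     0.9419     1.5158     1.1038]
  [   0.2318     0.3679     0.2796     1.3687]
x = (I − A)⁻¹ d = adj(I−A)·d / det(I−A), with det(I−A) = 0.4077:
  x_M = (0.6750·100 + 0.2625·120 + 0.1995·15 + 0.2970·115) / 0.4077 = 136.1475 / 0.4077 ≈ 333.94
  x_A = (0.1620·100 + 0.5160·120 + 0.0660·15 + 0.1800·115) / 0.4077 = 99.81 / 0.4077 ≈ 244.81
  x_R = (0.4050·100 + 0.3840·120 + 0.6180·15 + 0.4500·115) / 0.4077 = 147.60 / 0.4077 ≈ 362.03
  x_S = (0.0945·100 + 0.1500·120 + 0.1140·15 + 0.5580·115) / 0.4077 = 93.33 / 0.4077 ≈ 228.92

x_A = 244.81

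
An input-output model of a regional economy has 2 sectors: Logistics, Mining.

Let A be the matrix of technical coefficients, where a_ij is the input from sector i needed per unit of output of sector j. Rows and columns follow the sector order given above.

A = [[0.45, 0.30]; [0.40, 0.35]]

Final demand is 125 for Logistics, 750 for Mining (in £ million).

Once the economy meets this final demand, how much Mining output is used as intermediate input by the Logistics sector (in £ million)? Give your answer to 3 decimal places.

I − A =
  [   0.55    -0.30]
  [  -0.40     0.65]
det(I−A) = (0.55)(0.65) − (-0.30)(-0.40) = 0.2375
adj(I−A) = [[0.65, 0.30], [0.40, 0.55]]
(I − A)⁻¹ = adj(I−A) / det(I−A) ≈
  [   2.7368     1.2632]
  [   1.6842     2.3158]
First solve x = (I − A)⁻¹ d = adj(I−A)·d / det(I−A); in particular x_1 = (0.65·125 + 0.30·750) / 0.2375 = 306.25 / 0.2375 ≈ 1289.47368.
Intermediate flow from 2 to 1: z_21 = a_21 · x_1 = 0.40 × 306.25 / 0.2375 = 122.50 / 0.2375 ≈ 515.789.

z_21 = 515.789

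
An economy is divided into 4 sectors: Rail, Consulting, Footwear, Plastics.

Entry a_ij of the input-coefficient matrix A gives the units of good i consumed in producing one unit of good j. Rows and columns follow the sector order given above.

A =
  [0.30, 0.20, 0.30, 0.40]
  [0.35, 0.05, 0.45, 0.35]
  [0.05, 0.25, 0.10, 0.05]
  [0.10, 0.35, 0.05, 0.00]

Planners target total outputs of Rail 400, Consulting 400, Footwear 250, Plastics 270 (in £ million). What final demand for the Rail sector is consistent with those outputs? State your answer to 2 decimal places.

I − A =
  [   0.70    -0.20    -0.30    -0.40]
  [  -0.35     0.95    -0.45    -0.35]
  [  -0.05    -0.25     0.90    -0.05]
  [  -0.10    -0.35    -0.05     1.00]
d = (I − A) x:
  d_R = (+0.70)·400 + (-0.20)·400 + (-0.30)·250 + (-0.40)·270 = 17.00
  d_C = (-0.35)·400 + (+0.95)·400 + (-0.45)·250 + (-0.35)·270 = 33.00
  d_F = (-0.05)·400 + (-0.25)·400 + (+0.90)·250 + (-0.05)·270 = 91.50
  d_P = (-0.10)·400 + (-0.35)·400 + (-0.05)·250 + (+1.00)·270 = 77.50

d_R = 17.00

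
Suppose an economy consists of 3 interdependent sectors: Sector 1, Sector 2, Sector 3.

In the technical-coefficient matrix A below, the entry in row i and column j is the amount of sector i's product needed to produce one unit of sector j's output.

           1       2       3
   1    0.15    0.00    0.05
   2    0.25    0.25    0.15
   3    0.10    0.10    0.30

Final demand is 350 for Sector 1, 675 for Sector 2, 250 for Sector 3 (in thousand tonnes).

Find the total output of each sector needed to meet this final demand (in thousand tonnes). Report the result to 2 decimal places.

x_1 = 446.32, x_2 = 1166.28, x_3 = 587.51

I − A =
  [   0.85     0.00    -0.05]
  [  -0.25     0.75    -0.15]
  [  -0.10    -0.10     0.70]
Cofactors of I−A, C_ij = (−1)^(i+j)·(minor ij) (rows/columns in the sector order above):
  C_11 = (0.75)(0.70) − (-0.15)(-0.10) = 0.5100
  C_12 = −[(-0.25)(0.70) − (-0.15)(-0.10)] = 0.1900
  C_13 = (-0.25)(-0.10) − (0.75)(-0.10) = 0.1000
  C_21 = −[(0.00)(0.70) − (-0.05)(-0.10)] = 0.0050
  C_22 = (0.85)(0.70) − (-0.05)(-0.10) = 0.5900
  C_23 = −[(0.85)(-0.10) − (0.00)(-0.10)] = 0.0850
  C_31 = (0.00)(-0.15) − (-0.05)(0.75) = 0.0375
  C_32 = −[(0.85)(-0.15) − (-0.05)(-0.25)] = 0.1400
  C_33 = (0.85)(0.75) − (0.00)(-0.25) = 0.6375
det(I−A) = Σ_j (I−A)_1j·C_1j = (0.85)(0.5100) + (0.00)(0.1900) + (-0.05)(0.1000) = 0.4285
adj(I−A) = Cᵀ =
  [ 0.5100   0.0050   0.0375]
  [ 0.1900   0.5900   0.1400]
  [ 0.1000   0.0850   0.6375]
(I − A)⁻¹ = adj(I−A) / det(I−A) ≈
  [   1.1902     0.0117     0.0875]
  [   0.4434     1.3769     0.3267]
  [   0.2334     0.1984     1.4877]
x = (I − A)⁻¹ d = adj(I−A)·d / det(I−A), with det(I−A) = 0.4285:
  x_1 = (0.5100·350 + 0.0050·675 + 0.0375·250) / 0.4285 = 191.25 / 0.4285 ≈ 446.32
  x_2 = (0.1900·350 + 0.5900·675 + 0.1400·250) / 0.4285 = 499.75 / 0.4285 ≈ 1166.28
  x_3 = (0.1000·350 + 0.0850·675 + 0.6375·250) / 0.4285 = 251.75 / 0.4285 ≈ 587.51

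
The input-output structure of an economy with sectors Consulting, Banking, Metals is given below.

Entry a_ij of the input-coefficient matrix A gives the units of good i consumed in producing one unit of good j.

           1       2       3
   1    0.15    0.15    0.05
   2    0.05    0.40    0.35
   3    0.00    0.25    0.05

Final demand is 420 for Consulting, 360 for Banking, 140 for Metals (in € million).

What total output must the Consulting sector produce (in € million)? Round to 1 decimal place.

I − A =
  [   0.85    -0.15    -0.05]
  [  -0.05     0.60    -0.35]
  [   0.00    -0.25     0.95]
Cofactors of I−A, C_ij = (−1)^(i+j)·(minor ij) (rows/columns in the sector order above):
  C_11 = (0.60)(0.95) − (-0.35)(-0.25) = 0.4825
  C_12 = −[(-0.05)(0.95) − (-0.35)(0.00)] = 0.0475
  C_13 = (-0.05)(-0.25) − (0.60)(0.00) = 0.0125
  C_21 = −[(-0.15)(0.95) − (-0.05)(-0.25)] = 0.1550
  C_22 = (0.85)(0.95) − (-0.05)(0.00) = 0.8075
  C_23 = −[(0.85)(-0.25) − (-0.15)(0.00)] = 0.2125
  C_31 = (-0.15)(-0.35) − (-0.05)(0.60) = 0.0825
  C_32 = −[(0.85)(-0.35) − (-0.05)(-0.05)] = 0.3000
  C_33 = (0.85)(0.60) − (-0.15)(-0.05) = 0.5025
det(I−A) = Σ_j (I−A)_1j·C_1j = (0.85)(0.4825) + (-0.15)(0.0475) + (-0.05)(0.0125) = 0.402375
adj(I−A) = Cᵀ =
  [ 0.4825   0.1550   0.0825]
  [ 0.0475   0.8075   0.3000]
  [ 0.0125   0.2125   0.5025]
(I − A)⁻¹ = adj(I−A) / det(I−A) ≈
  [   1.1991     0.3852     0.2050]
  [   0.1180     2.0068     0.7456]
  [   0.0311     0.5281     1.2488]
x = (I − A)⁻¹ d = adj(I−A)·d / det(I−A), with det(I−A) = 0.402375:
  x_1 = (0.4825·420 + 0.1550·360 + 0.0825·140) / 0.402375 = 270.00 / 0.402375 ≈ 671.0
  x_2 = (0.0475·420 + 0.8075·360 + 0.3000·140) / 0.402375 = 352.65 / 0.402375 ≈ 876.4
  x_3 = (0.0125·420 + 0.2125·360 + 0.5025·140) / 0.402375 = 152.10 / 0.402375 ≈ 378.0

x_1 = 671.0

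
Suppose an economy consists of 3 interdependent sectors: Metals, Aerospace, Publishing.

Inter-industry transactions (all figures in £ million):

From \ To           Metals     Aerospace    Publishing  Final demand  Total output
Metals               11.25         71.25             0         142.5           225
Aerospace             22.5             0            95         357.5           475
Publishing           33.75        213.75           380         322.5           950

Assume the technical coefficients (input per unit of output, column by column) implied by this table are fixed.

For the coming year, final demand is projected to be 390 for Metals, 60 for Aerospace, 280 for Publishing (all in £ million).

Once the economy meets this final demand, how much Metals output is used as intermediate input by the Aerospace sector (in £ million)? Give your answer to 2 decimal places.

Technical coefficients a_ij = z_ij / X_j:
  a_11 = 11.25/225 = 0.05, a_21 = 22.5/225 = 0.10, a_31 = 33.75/225 = 0.15
  a_12 = 71.25/475 = 0.15, a_22 = 0/475 = 0.00, a_32 = 213.75/475 = 0.45
  a_13 = 0/950 = 0.00, a_23 = 95/950 = 0.10, a_33 = 380/950 = 0.40
I − A =
  [   0.95    -0.15     0.00]
  [  -0.10     1.00    -0.10]
  [  -0.15    -0.45     0.60]
Cofactors of I−A, C_ij = (−1)^(i+j)·(minor ij) (rows/columns in the sector order above):
  C_11 = (1.00)(0.60) − (-0.10)(-0.45) = 0.5550
  C_12 = −[(-0.10)(0.60) − (-0.10)(-0.15)] = 0.0750
  C_13 = (-0.10)(-0.45) − (1.00)(-0.15) = 0.1950
  C_21 = −[(-0.15)(0.60) − (0.00)(-0.45)] = 0.0900
  C_22 = (0.95)(0.60) − (0.00)(-0.15) = 0.5700
  C_23 = −[(0.95)(-0.45) − (-0.15)(-0.15)] = 0.4500
  C_31 = (-0.15)(-0.10) − (0.00)(1.00) = 0.0150
  C_32 = −[(0.95)(-0.10) − (0.00)(-0.10)] = 0.0950
  C_33 = (0.95)(1.00) − (-0.15)(-0.10) = 0.9350
det(I−A) = Σ_j (I−A)_1j·C_1j = (0.95)(0.5550) + (-0.15)(0.0750) + (0.00)(0.1950) = 0.5160
adj(I−A) = Cᵀ =
  [ 0.5550   0.0900   0.0150]
  [ 0.0750   0.5700   0.0950]
  [ 0.1950   0.4500   0.9350]
(I − A)⁻¹ = adj(I−A) / det(I−A) ≈
  [   1.0756     0.1744     0.0291]
  [   0.1453     1.1047     0.1841]
  [   0.3779     0.8721     1.8120]
First solve x = (I − A)⁻¹ d = adj(I−A)·d / det(I−A); in particular x_2 = (0.0750·390 + 0.5700·60 + 0.0950·280) / 0.5160 = 90.05 / 0.5160 ≈ 174.5155.
Intermediate flow from 1 to 2: z_12 = a_12 · x_2 = 0.15 × 90.05 / 0.5160 = 13.5075 / 0.5160 ≈ 26.18.

z_12 = 26.18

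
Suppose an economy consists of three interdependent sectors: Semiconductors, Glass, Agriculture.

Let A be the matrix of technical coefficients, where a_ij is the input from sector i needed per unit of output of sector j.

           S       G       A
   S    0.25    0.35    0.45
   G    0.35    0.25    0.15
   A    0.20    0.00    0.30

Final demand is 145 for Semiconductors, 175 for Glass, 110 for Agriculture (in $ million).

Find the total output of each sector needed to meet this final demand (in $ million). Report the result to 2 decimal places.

I − A =
  [   0.75    -0.35    -0.45]
  [  -0.35     0.75    -0.15]
  [  -0.20     0.00     0.70]
Cofactors of I−A, C_ij = (−1)^(i+j)·(minor ij) (rows/columns in the sector order above):
  C_11 = (0.75)(0.70) − (-0.15)(0.00) = 0.5250
  C_12 = −[(-0.35)(0.70) − (-0.15)(-0.20)] = 0.2750
  C_13 = (-0.35)(0.00) − (0.75)(-0.20) = 0.1500
  C_21 = −[(-0.35)(0.70) − (-0.45)(0.00)] = 0.2450
  C_22 = (0.75)(0.70) − (-0.45)(-0.20) = 0.4350
  C_23 = −[(0.75)(0.00) − (-0.35)(-0.20)] = 0.0700
  C_31 = (-0.35)(-0.15) − (-0.45)(0.75) = 0.3900
  C_32 = −[(0.75)(-0.15) − (-0.45)(-0.35)] = 0.2700
  C_33 = (0.75)(0.75) − (-0.35)(-0.35) = 0.4400
det(I−A) = Σ_j (I−A)_1j·C_1j = (0.75)(0.5250) + (-0.35)(0.2750) + (-0.45)(0.1500) = 0.2300
adj(I−A) = Cᵀ =
  [ 0.5250   0.2450   0.3900]
  [ 0.2750   0.4350   0.2700]
  [ 0.1500   0.0700   0.4400]
(I − A)⁻¹ = adj(I−A) / det(I−A) ≈
  [   2.2826     1.0652     1.6957]
  [   1.1957     1.8913     1.1739]
  [   0.6522     0.3043     1.9130]
x = (I − A)⁻¹ d = adj(I−A)·d / det(I−A), with det(I−A) = 0.2300:
  x_S = (0.5250·145 + 0.2450·175 + 0.3900·110) / 0.2300 = 161.90 / 0.2300 ≈ 703.91
  x_G = (0.2750·145 + 0.4350·175 + 0.2700·110) / 0.2300 = 145.70 / 0.2300 ≈ 633.48
  x_A = (0.1500·145 + 0.0700·175 + 0.4400·110) / 0.2300 = 82.40 / 0.2300 ≈ 358.26

x_S = 703.91, x_G = 633.48, x_A = 358.26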